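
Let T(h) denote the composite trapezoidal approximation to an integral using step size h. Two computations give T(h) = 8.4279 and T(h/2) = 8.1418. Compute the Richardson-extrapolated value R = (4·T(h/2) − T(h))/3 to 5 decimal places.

8.04643

R = (4·T(h/2) − T(h)) / 3 = (4·8.1418 − 8.4279)/3 = (24.1393)/3 = 8.04643.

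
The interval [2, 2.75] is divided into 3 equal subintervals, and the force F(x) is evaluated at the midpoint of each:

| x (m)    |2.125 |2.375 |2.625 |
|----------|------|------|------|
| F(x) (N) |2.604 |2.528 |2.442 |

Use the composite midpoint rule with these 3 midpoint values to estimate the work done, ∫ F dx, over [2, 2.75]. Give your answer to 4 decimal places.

1.8935

h = 0.25, n = 3.
h·[y(m₁) + y(m₂) + y(m₃)] = 0.25·(7.574) = 1.8935.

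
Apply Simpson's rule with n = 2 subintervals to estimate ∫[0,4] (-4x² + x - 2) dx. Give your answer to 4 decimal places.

h = (4 − 0)/2 = 2.
Nodes x₀,…,x₂ = 0, 2, 4.
f(x) = -4x² + x - 2: f₀=-2, f₁=-16, f₂=-62.
(h/3)·[f₀ + 4f₁ + f₂] = 0.666667·(-128) = -85.3333.

-85.3333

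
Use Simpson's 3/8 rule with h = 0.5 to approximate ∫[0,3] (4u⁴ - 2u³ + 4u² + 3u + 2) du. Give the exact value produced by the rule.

209.625

h = (3 − 0)/6 = 0.5.
Nodes u₀,…,u₆ = 0, 0.5, 1, 1.5, 2, 2.5, 3.
f(u) = 4u⁴ - 2u³ + 4u² + 3u + 2: f₀=2, f₁=4.5, f₂=11, f₃=29, f₄=72, f₅=159.5, f₆=317.
(3h/8)·[f₀ + 3f₁ + 3f₂ + 2f₃ + 3f₄ + 3f₅ + f₆] = 0.1875·(1118) = 209.625.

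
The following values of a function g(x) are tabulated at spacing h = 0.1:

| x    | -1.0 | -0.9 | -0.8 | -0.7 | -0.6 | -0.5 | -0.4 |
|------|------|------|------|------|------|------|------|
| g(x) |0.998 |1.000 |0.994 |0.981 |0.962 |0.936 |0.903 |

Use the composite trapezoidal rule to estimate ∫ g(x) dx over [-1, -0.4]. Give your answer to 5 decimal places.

0.58235

h = 0.1, n = 6.
(h/2)·[y₀ + 2y₁ + 2y₂ + 2y₃ + 2y₄ + 2y₅ + y₆] = 0.05·(11.647) = 0.58235.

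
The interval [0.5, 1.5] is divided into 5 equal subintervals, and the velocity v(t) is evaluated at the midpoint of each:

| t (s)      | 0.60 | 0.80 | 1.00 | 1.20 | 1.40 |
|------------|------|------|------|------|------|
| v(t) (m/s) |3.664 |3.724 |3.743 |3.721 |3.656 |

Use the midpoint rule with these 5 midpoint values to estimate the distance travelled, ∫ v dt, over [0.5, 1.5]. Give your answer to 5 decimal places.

h = 0.2, n = 5.
h·[y(m₁) + y(m₂) + y(m₃) + y(m₄) + y(m₅)] = 0.2·(18.508) = 3.70160.

3.70160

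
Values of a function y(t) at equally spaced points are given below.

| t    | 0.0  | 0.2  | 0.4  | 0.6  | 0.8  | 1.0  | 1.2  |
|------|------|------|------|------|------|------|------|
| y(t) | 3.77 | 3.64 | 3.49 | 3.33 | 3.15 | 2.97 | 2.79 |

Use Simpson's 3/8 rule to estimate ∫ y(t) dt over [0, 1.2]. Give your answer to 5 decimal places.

h = 0.2, n = 6.
(3h/8)·[y₀ + 3y₁ + 3y₂ + 2y₃ + 3y₄ + 3y₅ + y₆] = 0.075·(52.97) = 3.97275.

3.97275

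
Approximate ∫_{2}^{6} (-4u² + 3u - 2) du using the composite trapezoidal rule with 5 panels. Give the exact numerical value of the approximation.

-239.04

h = (6 − 2)/5 = 0.8.
Nodes u₀,…,u₅ = 2, 2.8, 3.6, 4.4, 5.2, 6.
f(u) = -4u² + 3u - 2: f₀=-12, f₁=-24.96, f₂=-43.04, f₃=-66.24, f₄=-94.56, f₅=-128.
(h/2)·[f₀ + 2f₁ + 2f₂ + 2f₃ + 2f₄ + f₅] = 0.4·(-597.6) = -239.04.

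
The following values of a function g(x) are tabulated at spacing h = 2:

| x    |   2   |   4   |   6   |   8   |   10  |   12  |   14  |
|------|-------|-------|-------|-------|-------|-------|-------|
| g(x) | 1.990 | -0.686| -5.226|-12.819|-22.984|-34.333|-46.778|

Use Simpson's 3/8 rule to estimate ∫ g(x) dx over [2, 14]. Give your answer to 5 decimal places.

-195.08475

h = 2, n = 6.
(3h/8)·[y₀ + 3y₁ + 3y₂ + 2y₃ + 3y₄ + 3y₅ + y₆] = 0.75·(-260.113) = -195.08475.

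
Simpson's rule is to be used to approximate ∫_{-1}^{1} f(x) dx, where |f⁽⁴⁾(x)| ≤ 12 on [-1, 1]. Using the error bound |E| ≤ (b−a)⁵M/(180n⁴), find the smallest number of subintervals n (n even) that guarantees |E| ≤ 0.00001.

Need 384/(180n⁴) ≤ 0.00001.
n⁴ ≥ 384/(180·0.00001) = 213333 ⇒ n ≥ 21.4914, so the smallest even n is 22. (n must be even for Simpson's rule.)

22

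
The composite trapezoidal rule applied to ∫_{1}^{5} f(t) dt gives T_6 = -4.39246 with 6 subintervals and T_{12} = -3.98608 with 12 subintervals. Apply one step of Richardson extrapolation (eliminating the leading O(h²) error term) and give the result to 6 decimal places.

R = (4·T_{12} − T_6) / 3 = (4·(-3.98608) − (-4.39246))/3 = (-11.55186)/3 = -3.850620.

-3.850620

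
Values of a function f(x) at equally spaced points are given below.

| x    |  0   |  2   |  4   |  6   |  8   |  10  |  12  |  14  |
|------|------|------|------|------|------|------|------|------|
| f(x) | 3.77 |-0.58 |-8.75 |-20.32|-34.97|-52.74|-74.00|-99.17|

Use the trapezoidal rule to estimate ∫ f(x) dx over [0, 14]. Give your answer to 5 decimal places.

h = 2, n = 7.
(h/2)·[y₀ + 2y₁ + 2y₂ + 2y₃ + 2y₄ + 2y₅ + 2y₆ + y₇] = 1·(-478.12) = -478.12000.

-478.12000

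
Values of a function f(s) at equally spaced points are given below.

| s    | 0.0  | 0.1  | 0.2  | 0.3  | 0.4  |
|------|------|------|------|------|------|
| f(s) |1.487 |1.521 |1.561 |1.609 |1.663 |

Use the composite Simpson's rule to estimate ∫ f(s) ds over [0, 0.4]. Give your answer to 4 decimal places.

0.6264

h = 0.1, n = 4.
(h/3)·[y₀ + 4y₁ + 2y₂ + 4y₃ + y₄] = 0.033333·(18.792) = 0.6264.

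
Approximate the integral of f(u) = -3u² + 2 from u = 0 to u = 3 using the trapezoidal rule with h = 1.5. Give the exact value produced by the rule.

-24.375

h = (3 − 0)/2 = 1.5.
Nodes u₀,…,u₂ = 0, 1.5, 3.
f(u) = -3u² + 2: f₀=2, f₁=-4.75, f₂=-25.
(h/2)·[f₀ + 2f₁ + f₂] = 0.75·(-32.5) = -24.375.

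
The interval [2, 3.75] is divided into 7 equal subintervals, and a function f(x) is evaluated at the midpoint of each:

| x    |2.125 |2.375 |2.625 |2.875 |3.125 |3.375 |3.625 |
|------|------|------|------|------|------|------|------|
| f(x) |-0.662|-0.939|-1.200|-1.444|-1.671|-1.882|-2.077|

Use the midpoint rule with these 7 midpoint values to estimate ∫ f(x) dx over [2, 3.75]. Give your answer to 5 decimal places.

-2.46875

h = 0.25, n = 7.
h·[y(m₁) + y(m₂) + y(m₃) + y(m₄) + y(m₅) + y(m₆) + y(m₇)] = 0.25·(-9.875) = -2.46875.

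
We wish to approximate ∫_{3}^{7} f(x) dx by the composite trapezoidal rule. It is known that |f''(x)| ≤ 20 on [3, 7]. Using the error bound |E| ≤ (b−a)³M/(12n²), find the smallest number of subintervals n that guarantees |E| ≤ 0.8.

12

Need 1280/(12n²) ≤ 0.8.
n² ≥ 1280/(12·0.8) = 133.333 ⇒ n ≥ 11.5470, so the smallest n is 12.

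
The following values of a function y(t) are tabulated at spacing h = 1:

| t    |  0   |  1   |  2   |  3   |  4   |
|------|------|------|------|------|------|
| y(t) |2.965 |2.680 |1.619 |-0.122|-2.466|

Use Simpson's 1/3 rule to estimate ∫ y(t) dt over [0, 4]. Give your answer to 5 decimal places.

h = 1, n = 4.
(h/3)·[y₀ + 4y₁ + 2y₂ + 4y₃ + y₄] = 0.333333·(13.969) = 4.65633.

4.65633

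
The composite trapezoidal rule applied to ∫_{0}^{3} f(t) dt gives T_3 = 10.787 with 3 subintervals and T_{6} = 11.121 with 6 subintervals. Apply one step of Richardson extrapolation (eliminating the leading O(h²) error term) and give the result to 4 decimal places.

R = (4·T_{6} − T_3) / 3 = (4·11.121 − 10.787)/3 = (33.697)/3 = 11.2323.

11.2323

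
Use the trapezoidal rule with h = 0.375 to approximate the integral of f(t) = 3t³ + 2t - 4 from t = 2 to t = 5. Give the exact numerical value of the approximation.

467.96484375

h = (5 − 2)/8 = 0.375.
Nodes t₀,…,t₈ = 2, 2.375, 2.75, 3.125, 3.5, 3.875, 4.25, 4.625, 5.
f(t) = 3t³ + 2t - 4: f₀=24, f₁=40.939453125, f₂=63.890625, f₃=93.802734375, f₄=131.625, f₅=178.306640625, f₆=234.796875, f₇=302.044921875, f₈=381.
(h/2)·[f₀ + 2f₁ + 2f₂ + 2f₃ + 2f₄ + 2f₅ + 2f₆ + 2f₇ + f₈] = 0.1875·(2495.8125) = 467.96484375.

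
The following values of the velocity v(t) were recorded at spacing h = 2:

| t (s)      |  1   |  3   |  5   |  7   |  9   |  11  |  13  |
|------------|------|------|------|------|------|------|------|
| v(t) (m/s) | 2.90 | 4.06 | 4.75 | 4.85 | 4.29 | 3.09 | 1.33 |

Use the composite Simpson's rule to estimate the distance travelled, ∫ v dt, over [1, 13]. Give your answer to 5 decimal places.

46.87333

h = 2, n = 6.
(h/3)·[y₀ + 4y₁ + 2y₂ + 4y₃ + 2y₄ + 4y₅ + y₆] = 0.666667·(70.31) = 46.87333.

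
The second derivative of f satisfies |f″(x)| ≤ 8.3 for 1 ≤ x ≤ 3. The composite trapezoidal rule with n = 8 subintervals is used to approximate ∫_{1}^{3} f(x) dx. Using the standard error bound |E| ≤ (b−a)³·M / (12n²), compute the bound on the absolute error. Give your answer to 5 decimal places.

|E| ≤ (2)³·8.3 / (12·8²) = 66.4/768 = 0.08646.

0.08646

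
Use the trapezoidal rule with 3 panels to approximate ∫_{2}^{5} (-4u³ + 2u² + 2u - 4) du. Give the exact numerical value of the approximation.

h = (5 − 2)/3 = 1.
Nodes u₀,…,u₃ = 2, 3, 4, 5.
f(u) = -4u³ + 2u² + 2u - 4: f₀=-24, f₁=-88, f₂=-220, f₃=-444.
(h/2)·[f₀ + 2f₁ + 2f₂ + f₃] = 0.5·(-1084) = -542.

-542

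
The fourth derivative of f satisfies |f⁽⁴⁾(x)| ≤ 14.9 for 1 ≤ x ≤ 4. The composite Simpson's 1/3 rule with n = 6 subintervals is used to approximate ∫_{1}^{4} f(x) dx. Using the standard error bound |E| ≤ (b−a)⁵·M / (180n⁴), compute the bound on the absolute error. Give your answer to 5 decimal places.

|E| ≤ (3)⁵·14.9 / (180·6⁴) = 3620.7/233280 = 0.01552.

0.01552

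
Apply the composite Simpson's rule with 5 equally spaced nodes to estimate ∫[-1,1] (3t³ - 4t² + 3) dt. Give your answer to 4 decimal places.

h = (1 − (-1))/4 = 0.5.
Nodes t₀,…,t₄ = -1, -0.5, 0, 0.5, 1.
f(t) = 3t³ - 4t² + 3: f₀=-4, f₁=1.625, f₂=3, f₃=2.375, f₄=2.
(h/3)·[f₀ + 4f₁ + 2f₂ + 4f₃ + f₄] = 0.166667·(20) = 3.3333.

3.3333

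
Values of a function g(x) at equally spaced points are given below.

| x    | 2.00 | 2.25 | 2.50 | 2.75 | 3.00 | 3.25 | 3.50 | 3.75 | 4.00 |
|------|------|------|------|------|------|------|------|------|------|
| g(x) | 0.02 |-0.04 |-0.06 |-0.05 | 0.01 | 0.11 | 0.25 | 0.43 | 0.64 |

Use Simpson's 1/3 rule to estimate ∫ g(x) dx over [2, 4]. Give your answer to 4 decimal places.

h = 0.25, n = 8.
(h/3)·[y₀ + 4y₁ + 2y₂ + 4y₃ + 2y₄ + 4y₅ + 2y₆ + 4y₇ + y₈] = 0.083333·(2.86) = 0.2383.

0.2383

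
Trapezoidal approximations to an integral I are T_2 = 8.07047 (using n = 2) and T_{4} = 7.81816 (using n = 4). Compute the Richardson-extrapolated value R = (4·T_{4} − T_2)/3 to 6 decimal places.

R = (4·T_{4} − T_2) / 3 = (4·7.81816 − 8.07047)/3 = (23.20217)/3 = 7.734057.

7.734057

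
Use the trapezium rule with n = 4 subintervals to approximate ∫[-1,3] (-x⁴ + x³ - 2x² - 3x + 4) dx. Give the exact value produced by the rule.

-52

h = (3 − (-1))/4 = 1.
Nodes x₀,…,x₄ = -1, 0, 1, 2, 3.
f(x) = -x⁴ + x³ - 2x² - 3x + 4: f₀=3, f₁=4, f₂=-1, f₃=-18, f₄=-77.
(h/2)·[f₀ + 2f₁ + 2f₂ + 2f₃ + f₄] = 0.5·(-104) = -52.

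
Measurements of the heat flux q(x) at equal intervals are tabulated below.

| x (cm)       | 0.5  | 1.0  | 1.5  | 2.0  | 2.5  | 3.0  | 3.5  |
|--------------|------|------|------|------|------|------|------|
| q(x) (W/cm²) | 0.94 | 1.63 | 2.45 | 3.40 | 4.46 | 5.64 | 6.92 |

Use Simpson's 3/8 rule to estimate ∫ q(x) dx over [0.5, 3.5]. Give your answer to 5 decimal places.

10.72500

h = 0.5, n = 6.
(3h/8)·[y₀ + 3y₁ + 3y₂ + 2y₃ + 3y₄ + 3y₅ + y₆] = 0.1875·(57.20) = 10.72500.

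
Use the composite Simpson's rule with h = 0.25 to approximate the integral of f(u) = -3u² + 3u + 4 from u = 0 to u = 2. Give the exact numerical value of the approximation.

6

h = (2 − 0)/8 = 0.25.
Nodes u₀,…,u₈ = 0, 0.25, 0.5, 0.75, 1, 1.25, 1.5, 1.75, 2.
f(u) = -3u² + 3u + 4: f₀=4, f₁=4.5625, f₂=4.75, f₃=4.5625, f₄=4, f₅=3.0625, f₆=1.75, f₇=0.0625, f₈=-2.
(h/3)·[f₀ + 4f₁ + 2f₂ + 4f₃ + 2f₄ + 4f₅ + 2f₆ + 4f₇ + f₈] = 0.083333·(72) = 6.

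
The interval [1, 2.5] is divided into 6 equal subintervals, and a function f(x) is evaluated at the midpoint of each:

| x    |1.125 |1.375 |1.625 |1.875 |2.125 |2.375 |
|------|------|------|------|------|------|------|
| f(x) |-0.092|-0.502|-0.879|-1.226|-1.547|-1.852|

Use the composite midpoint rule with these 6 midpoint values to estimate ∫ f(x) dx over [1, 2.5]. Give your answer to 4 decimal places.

h = 0.25, n = 6.
h·[y(m₁) + y(m₂) + y(m₃) + y(m₄) + y(m₅) + y(m₆)] = 0.25·(-6.098) = -1.5245.

-1.5245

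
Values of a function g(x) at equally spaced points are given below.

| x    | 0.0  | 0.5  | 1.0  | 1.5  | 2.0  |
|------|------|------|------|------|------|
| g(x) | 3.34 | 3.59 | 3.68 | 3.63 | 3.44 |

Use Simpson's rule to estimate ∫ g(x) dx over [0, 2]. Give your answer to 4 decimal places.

h = 0.5, n = 4.
(h/3)·[y₀ + 4y₁ + 2y₂ + 4y₃ + y₄] = 0.166667·(43.02) = 7.1700.

7.1700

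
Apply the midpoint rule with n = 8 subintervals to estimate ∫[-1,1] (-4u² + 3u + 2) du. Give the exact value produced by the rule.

1.375

h = (1 − (-1))/8 = 0.25.
Midpoints m₁,…,m₈ = -0.875, -0.625, -0.375, -0.125, 0.125, 0.375, 0.625, 0.875.
f(m₁)=-3.6875, f(m₂)=-1.4375, f(m₃)=0.3125, f(m₄)=1.5625, f(m₅)=2.3125, f(m₆)=2.5625, f(m₇)=2.3125, f(m₈)=1.5625.
h·[f(m₁) + f(m₂) + f(m₃) + f(m₄) + f(m₅) + f(m₆) + f(m₇) + f(m₈)] = 0.25·(5.5) = 1.375.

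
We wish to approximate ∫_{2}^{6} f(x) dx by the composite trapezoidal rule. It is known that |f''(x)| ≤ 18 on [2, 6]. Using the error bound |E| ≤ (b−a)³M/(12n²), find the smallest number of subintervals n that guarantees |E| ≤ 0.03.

Need 1152/(12n²) ≤ 0.03.
n² ≥ 1152/(12·0.03) = 3200 ⇒ n ≥ 56.5685, so the smallest n is 57.

57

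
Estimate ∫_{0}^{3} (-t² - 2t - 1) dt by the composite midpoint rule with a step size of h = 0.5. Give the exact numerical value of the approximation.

h = (3 − 0)/6 = 0.5.
Midpoints m₁,…,m₆ = 0.25, 0.75, 1.25, 1.75, 2.25, 2.75.
f(m₁)=-1.5625, f(m₂)=-3.0625, f(m₃)=-5.0625, f(m₄)=-7.5625, f(m₅)=-10.5625, f(m₆)=-14.0625.
h·[f(m₁) + f(m₂) + f(m₃) + f(m₄) + f(m₅) + f(m₆)] = 0.5·(-41.875) = -20.9375.

-20.9375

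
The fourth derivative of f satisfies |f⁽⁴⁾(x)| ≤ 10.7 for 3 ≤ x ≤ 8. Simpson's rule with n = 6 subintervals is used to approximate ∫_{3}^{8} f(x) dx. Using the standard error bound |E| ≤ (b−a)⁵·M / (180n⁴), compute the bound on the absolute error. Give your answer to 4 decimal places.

0.1433

|E| ≤ (5)⁵·10.7 / (180·6⁴) = 33437.5/233280 = 0.1433.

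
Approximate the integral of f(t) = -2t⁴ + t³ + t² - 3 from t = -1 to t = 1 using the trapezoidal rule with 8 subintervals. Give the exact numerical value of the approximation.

h = (1 − (-1))/8 = 0.25.
Nodes t₀,…,t₈ = -1, -0.75, -0.5, -0.25, 0, 0.25, 0.5, 0.75, 1.
f(t) = -2t⁴ + t³ + t² - 3: f₀=-5, f₁=-3.4921875, f₂=-3, f₃=-2.9609375, f₄=-3, f₅=-2.9296875, f₆=-2.75, f₇=-2.6484375, f₈=-3.
(h/2)·[f₀ + 2f₁ + 2f₂ + 2f₃ + 2f₄ + 2f₅ + 2f₆ + 2f₇ + f₈] = 0.125·(-49.5625) = -6.1953125.

-6.1953125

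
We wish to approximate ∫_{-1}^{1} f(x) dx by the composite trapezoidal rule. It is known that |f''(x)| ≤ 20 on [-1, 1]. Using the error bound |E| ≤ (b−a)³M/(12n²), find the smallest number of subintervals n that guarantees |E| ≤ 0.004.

58

Need 160/(12n²) ≤ 0.004.
n² ≥ 160/(12·0.004) = 3333.33 ⇒ n ≥ 57.7350, so the smallest n is 58.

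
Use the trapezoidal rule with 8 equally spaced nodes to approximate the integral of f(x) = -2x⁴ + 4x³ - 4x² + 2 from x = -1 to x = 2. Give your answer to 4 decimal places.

-5.1116

h = (2 − (-1))/7 = 0.428571.
Nodes x₀,…,x₇ = -1, -0.571429, -0.142857, 0.285714, 0.714286, 1.142857, 1.571429, 2.
f(x) = -2x⁴ + 4x³ - 4x² + 2: f₀=-8, f₁=-0.265723, f₂=1.905873, f₃=1.753436, f₄=0.896293, f₅=-0.665556, f₆=-4.551437, f₇=-14.
(h/2)·[f₀ + 2f₁ + 2f₂ + 2f₃ + 2f₄ + 2f₅ + 2f₆ + f₇] = 0.214286·(-23.854227) = -5.1116.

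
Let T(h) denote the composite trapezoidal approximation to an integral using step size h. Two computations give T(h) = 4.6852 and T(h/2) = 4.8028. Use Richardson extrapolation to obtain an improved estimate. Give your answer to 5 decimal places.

4.84200

R = (4·T(h/2) − T(h)) / 3 = (4·4.8028 − 4.6852)/3 = (14.5260)/3 = 4.84200.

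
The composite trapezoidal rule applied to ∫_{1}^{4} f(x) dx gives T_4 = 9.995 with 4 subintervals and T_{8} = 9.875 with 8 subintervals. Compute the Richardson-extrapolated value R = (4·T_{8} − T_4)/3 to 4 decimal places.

9.8350

R = (4·T_{8} − T_4) / 3 = (4·9.875 − 9.995)/3 = (29.505)/3 = 9.8350.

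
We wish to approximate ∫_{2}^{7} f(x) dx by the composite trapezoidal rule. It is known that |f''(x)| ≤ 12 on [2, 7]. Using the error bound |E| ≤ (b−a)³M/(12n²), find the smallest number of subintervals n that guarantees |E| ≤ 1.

Need 1500/(12n²) ≤ 1.
n² ≥ 1500/(12·1) = 125 ⇒ n ≥ 11.1803, so the smallest n is 12.

12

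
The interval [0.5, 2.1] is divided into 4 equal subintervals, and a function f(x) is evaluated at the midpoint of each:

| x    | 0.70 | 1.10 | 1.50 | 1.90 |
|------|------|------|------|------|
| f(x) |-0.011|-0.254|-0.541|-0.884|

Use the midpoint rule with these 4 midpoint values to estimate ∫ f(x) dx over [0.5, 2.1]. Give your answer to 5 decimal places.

h = 0.4, n = 4.
h·[y(m₁) + y(m₂) + y(m₃) + y(m₄)] = 0.4·(-1.690) = -0.67600.

-0.67600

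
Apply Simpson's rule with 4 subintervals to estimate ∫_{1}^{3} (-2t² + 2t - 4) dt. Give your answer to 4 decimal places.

-17.3333

h = (3 − 1)/4 = 0.5.
Nodes t₀,…,t₄ = 1, 1.5, 2, 2.5, 3.
f(t) = -2t² + 2t - 4: f₀=-4, f₁=-5.5, f₂=-8, f₃=-11.5, f₄=-16.
(h/3)·[f₀ + 4f₁ + 2f₂ + 4f₃ + f₄] = 0.166667·(-104) = -17.3333.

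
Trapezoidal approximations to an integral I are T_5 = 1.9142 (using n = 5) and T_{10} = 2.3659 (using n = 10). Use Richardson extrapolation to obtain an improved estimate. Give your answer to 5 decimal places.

2.51647

R = (4·T_{10} − T_5) / 3 = (4·2.3659 − 1.9142)/3 = (7.5494)/3 = 2.51647.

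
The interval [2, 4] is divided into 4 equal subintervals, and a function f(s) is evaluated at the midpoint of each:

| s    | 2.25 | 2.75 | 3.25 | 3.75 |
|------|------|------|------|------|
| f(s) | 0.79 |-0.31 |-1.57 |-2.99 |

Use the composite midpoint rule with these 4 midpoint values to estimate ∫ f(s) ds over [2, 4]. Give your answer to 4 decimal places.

h = 0.5, n = 4.
h·[y(m₁) + y(m₂) + y(m₃) + y(m₄)] = 0.5·(-4.08) = -2.0400.

-2.0400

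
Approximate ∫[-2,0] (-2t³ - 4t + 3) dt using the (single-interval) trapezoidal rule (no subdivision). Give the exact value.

30

T = (b−a)/2 · [f(-2) + f(0)] = 1·[27 + 3] = 30.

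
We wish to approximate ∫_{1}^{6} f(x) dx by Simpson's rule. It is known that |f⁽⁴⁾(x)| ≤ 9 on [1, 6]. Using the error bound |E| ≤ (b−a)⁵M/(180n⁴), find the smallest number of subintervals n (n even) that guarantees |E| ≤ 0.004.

16

Need 28125/(180n⁴) ≤ 0.004.
n⁴ ≥ 28125/(180·0.004) = 39062.5 ⇒ n ≥ 14.0585, so the smallest even n is 16. (n must be even for Simpson's rule.)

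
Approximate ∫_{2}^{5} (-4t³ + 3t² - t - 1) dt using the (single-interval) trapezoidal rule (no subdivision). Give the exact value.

T = (b−a)/2 · [f(2) + f(5)] = 1.5·[(-23) + (-431)] = -681.

-681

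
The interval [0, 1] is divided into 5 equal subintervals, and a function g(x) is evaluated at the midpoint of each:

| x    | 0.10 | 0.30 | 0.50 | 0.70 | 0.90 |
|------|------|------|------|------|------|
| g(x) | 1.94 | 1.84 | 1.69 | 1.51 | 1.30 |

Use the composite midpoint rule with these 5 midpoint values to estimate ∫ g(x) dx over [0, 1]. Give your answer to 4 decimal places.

1.6560

h = 0.2, n = 5.
h·[y(m₁) + y(m₂) + y(m₃) + y(m₄) + y(m₅)] = 0.2·(8.28) = 1.6560.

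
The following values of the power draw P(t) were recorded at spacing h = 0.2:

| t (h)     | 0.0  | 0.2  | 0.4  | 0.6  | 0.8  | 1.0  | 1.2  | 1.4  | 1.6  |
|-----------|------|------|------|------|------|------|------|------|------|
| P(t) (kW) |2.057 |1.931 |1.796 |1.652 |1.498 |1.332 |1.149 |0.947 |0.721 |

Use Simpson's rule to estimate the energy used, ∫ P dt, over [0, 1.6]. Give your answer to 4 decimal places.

2.3408

h = 0.2, n = 8.
(h/3)·[y₀ + 4y₁ + 2y₂ + 4y₃ + 2y₄ + 4y₅ + 2y₆ + 4y₇ + y₈] = 0.066667·(35.112) = 2.3408.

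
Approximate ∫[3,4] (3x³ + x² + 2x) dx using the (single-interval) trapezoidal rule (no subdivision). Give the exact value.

156

T = (b−a)/2 · [f(3) + f(4)] = 0.5·[96 + 216] = 156.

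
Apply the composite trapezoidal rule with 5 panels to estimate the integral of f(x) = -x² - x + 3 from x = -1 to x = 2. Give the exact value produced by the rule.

h = (2 − (-1))/5 = 0.6.
Nodes x₀,…,x₅ = -1, -0.4, 0.2, 0.8, 1.4, 2.
f(x) = -x² - x + 3: f₀=3, f₁=3.24, f₂=2.76, f₃=1.56, f₄=-0.36, f₅=-3.
(h/2)·[f₀ + 2f₁ + 2f₂ + 2f₃ + 2f₄ + f₅] = 0.3·(14.4) = 4.32.

4.32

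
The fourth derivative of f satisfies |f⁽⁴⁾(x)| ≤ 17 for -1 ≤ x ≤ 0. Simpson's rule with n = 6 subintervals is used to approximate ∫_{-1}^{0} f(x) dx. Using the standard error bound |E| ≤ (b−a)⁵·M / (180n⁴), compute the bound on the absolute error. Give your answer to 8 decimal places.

0.00007287

|E| ≤ (1)⁵·17 / (180·6⁴) = 17/233280 = 0.00007287.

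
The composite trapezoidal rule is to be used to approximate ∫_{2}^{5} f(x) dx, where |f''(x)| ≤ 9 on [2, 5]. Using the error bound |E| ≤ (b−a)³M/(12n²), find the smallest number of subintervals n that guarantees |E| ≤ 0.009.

Need 243/(12n²) ≤ 0.009.
n² ≥ 243/(12·0.009) = 2250 ⇒ n ≥ 47.4342, so the smallest n is 48.

48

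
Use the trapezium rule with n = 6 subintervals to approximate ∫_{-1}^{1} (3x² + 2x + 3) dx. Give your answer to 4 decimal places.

h = (1 − (-1))/6 = 0.333333.
Nodes x₀,…,x₆ = -1, -0.666667, -0.333333, 0, 0.333333, 0.666667, 1.
f(x) = 3x² + 2x + 3: f₀=4, f₁=3, f₂=2.666667, f₃=3, f₄=4, f₅=5.666667, f₆=8.
(h/2)·[f₀ + 2f₁ + 2f₂ + 2f₃ + 2f₄ + 2f₅ + f₆] = 0.166667·(48.666667) = 8.1111.

8.1111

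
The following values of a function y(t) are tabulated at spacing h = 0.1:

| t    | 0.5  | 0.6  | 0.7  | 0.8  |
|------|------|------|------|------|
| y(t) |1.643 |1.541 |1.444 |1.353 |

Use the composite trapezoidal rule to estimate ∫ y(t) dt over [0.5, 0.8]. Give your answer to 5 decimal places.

h = 0.1, n = 3.
(h/2)·[y₀ + 2y₁ + 2y₂ + y₃] = 0.05·(8.966) = 0.44830.

0.44830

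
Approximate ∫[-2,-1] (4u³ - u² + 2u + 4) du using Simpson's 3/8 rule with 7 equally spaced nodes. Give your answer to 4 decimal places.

h = (-1 − (-2))/6 = 0.166667.
Nodes u₀,…,u₆ = -2, -1.833333, -1.666667, -1.5, -1.333333, -1.166667, -1.
f(u) = 4u³ - u² + 2u + 4: f₀=-36, f₁=-27.675926, f₂=-20.629630, f₃=-14.75, f₄=-9.925926, f₅=-6.046296, f₆=-3.
(3h/8)·[f₀ + 3f₁ + 3f₂ + 2f₃ + 3f₄ + 3f₅ + f₆] = 0.0625·(-261.333333) = -16.3333.

-16.3333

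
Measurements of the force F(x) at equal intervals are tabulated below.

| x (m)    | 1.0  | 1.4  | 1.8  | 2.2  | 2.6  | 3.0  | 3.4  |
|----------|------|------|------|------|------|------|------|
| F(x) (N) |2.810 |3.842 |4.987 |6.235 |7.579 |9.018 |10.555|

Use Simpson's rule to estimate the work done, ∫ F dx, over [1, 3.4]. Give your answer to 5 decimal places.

h = 0.4, n = 6.
(h/3)·[y₀ + 4y₁ + 2y₂ + 4y₃ + 2y₄ + 4y₅ + y₆] = 0.133333·(114.877) = 15.31693.

15.31693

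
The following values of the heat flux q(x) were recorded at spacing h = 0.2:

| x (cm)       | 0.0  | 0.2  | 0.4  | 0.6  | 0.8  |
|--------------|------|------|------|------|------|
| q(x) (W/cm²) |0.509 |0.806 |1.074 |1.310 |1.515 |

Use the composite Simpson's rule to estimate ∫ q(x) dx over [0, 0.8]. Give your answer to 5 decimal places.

h = 0.2, n = 4.
(h/3)·[y₀ + 4y₁ + 2y₂ + 4y₃ + y₄] = 0.066667·(12.636) = 0.84240.

0.84240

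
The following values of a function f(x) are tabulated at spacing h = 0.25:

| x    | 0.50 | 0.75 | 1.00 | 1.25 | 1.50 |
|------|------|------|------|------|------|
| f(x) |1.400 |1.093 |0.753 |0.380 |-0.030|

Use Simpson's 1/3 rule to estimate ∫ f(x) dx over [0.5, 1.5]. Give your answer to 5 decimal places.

h = 0.25, n = 4.
(h/3)·[y₀ + 4y₁ + 2y₂ + 4y₃ + y₄] = 0.083333·(8.768) = 0.73067.

0.73067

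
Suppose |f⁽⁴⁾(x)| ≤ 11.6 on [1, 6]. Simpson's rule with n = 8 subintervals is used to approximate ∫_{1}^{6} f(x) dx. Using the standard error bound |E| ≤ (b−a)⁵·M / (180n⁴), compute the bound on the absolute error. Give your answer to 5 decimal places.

0.04917

|E| ≤ (5)⁵·11.6 / (180·8⁴) = 36250/737280 = 0.04917.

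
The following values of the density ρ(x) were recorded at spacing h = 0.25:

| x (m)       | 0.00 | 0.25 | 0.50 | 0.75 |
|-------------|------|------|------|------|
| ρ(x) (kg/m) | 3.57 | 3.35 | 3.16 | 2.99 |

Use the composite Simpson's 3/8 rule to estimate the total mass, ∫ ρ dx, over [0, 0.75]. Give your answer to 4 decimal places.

2.4459

h = 0.25, n = 3.
(3h/8)·[y₀ + 3y₁ + 3y₂ + y₃] = 0.09375·(26.09) = 2.4459.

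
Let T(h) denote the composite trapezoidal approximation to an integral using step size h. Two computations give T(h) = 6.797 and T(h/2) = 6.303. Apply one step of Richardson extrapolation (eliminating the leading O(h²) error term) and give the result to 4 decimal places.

6.1383

R = (4·T(h/2) − T(h)) / 3 = (4·6.303 − 6.797)/3 = (18.415)/3 = 6.1383.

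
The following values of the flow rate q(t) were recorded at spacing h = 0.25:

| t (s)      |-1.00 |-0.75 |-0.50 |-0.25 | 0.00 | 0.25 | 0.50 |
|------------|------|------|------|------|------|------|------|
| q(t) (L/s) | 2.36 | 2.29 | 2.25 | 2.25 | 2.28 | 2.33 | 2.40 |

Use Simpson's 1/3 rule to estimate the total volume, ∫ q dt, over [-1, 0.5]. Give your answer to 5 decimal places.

3.44167

h = 0.25, n = 6.
(h/3)·[y₀ + 4y₁ + 2y₂ + 4y₃ + 2y₄ + 4y₅ + y₆] = 0.083333·(41.30) = 3.44167.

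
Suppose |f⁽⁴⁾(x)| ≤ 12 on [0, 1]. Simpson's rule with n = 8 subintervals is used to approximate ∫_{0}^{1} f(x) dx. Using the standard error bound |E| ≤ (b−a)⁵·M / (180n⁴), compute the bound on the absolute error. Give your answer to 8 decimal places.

0.00001628

|E| ≤ (1)⁵·12 / (180·8⁴) = 12/737280 = 0.00001628.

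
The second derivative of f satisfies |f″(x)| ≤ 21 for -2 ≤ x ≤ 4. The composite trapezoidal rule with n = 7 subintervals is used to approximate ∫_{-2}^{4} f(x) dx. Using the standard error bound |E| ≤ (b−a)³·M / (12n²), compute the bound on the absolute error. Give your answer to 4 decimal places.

7.7143

|E| ≤ (6)³·21 / (12·7²) = 4536/588 = 7.7143.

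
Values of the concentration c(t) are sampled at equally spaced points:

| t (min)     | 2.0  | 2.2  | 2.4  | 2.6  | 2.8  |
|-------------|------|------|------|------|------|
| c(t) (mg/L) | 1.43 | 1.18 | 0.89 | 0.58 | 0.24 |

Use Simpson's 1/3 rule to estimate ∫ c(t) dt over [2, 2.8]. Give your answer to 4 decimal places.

h = 0.2, n = 4.
(h/3)·[y₀ + 4y₁ + 2y₂ + 4y₃ + y₄] = 0.066667·(10.49) = 0.6993.

0.6993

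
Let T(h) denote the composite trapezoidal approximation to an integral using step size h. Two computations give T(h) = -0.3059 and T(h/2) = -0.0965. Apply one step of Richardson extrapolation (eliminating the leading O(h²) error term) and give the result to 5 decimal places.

-0.02670

R = (4·T(h/2) − T(h)) / 3 = (4·(-0.0965) − (-0.3059))/3 = (-0.0801)/3 = -0.02670.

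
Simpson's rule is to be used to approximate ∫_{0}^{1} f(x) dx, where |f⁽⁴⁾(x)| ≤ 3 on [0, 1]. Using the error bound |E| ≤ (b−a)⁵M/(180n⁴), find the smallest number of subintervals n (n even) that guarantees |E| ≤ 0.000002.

Need 3/(180n⁴) ≤ 0.000002.
n⁴ ≥ 3/(180·0.000002) = 8333.33 ⇒ n ≥ 9.5544, so the smallest even n is 10. (n must be even for Simpson's rule.)

10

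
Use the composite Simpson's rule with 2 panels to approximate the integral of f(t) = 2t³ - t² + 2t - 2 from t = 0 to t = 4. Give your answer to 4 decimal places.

114.6667

h = (4 − 0)/2 = 2.
Nodes t₀,…,t₂ = 0, 2, 4.
f(t) = 2t³ - t² + 2t - 2: f₀=-2, f₁=14, f₂=118.
(h/3)·[f₀ + 4f₁ + f₂] = 0.666667·(172) = 114.6667.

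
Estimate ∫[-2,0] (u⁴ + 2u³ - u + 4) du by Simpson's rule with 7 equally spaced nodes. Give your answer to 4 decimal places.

h = (0 − (-2))/6 = 0.333333.
Nodes u₀,…,u₆ = -2, -1.666667, -1.333333, -1, -0.666667, -0.333333, 0.
f(u) = u⁴ + 2u³ - u + 4: f₀=6, f₁=4.123457, f₂=3.753086, f₃=4, f₄=4.271605, f₅=4.271605, f₆=4.
(h/3)·[f₀ + 4f₁ + 2f₂ + 4f₃ + 2f₄ + 4f₅ + f₆] = 0.111111·(75.629630) = 8.4033.

8.4033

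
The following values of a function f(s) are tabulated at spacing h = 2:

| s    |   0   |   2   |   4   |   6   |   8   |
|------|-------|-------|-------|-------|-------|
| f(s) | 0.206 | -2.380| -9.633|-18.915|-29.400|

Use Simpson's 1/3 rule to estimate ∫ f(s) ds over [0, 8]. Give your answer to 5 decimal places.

h = 2, n = 4.
(h/3)·[y₀ + 4y₁ + 2y₂ + 4y₃ + y₄] = 0.666667·(-133.640) = -89.09333.

-89.09333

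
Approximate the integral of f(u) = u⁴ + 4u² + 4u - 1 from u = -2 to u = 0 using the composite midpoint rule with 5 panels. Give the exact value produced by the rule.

6.74816

h = (0 − (-2))/5 = 0.4.
Midpoints m₁,…,m₅ = -1.8, -1.4, -1, -0.6, -0.2.
f(m₁)=15.2576, f(m₂)=5.0816, f(m₃)=0, f(m₄)=-1.8304, f(m₅)=-1.6384.
h·[f(m₁) + f(m₂) + f(m₃) + f(m₄) + f(m₅)] = 0.4·(16.8704) = 6.74816.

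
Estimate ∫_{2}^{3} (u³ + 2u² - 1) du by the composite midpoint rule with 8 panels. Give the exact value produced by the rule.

h = (3 − 2)/8 = 0.125.
Midpoints m₁,…,m₈ = 2.0625, 2.1875, 2.3125, 2.4375, 2.5625, 2.6875, 2.8125, 2.9375.
f(m₁)=16.281494140625, f(m₂)=19.037841796875, f(m₃)=22.061767578125, f(m₄)=25.364990234375, f(m₅)=28.959228515625, f(m₆)=32.856201171875, f(m₇)=37.067626953125, f(m₈)=41.605224609375.
h·[f(m₁) + f(m₂) + f(m₃) + f(m₄) + f(m₅) + f(m₆) + f(m₇) + f(m₈)] = 0.125·(223.234375) = 27.904296875.

27.904296875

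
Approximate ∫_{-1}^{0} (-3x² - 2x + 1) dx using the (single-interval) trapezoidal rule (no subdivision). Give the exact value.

T = (b−a)/2 · [f(-1) + f(0)] = 0.5·[0 + 1] = 0.5.

0.5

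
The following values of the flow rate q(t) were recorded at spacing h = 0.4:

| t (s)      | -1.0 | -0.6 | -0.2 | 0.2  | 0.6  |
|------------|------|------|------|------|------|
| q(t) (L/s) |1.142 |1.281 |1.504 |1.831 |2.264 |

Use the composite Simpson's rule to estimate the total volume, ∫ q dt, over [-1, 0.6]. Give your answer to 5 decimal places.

h = 0.4, n = 4.
(h/3)·[y₀ + 4y₁ + 2y₂ + 4y₃ + y₄] = 0.133333·(18.862) = 2.51493.

2.51493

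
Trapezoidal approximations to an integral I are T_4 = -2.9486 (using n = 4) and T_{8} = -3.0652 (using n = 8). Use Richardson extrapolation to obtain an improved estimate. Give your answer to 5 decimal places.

-3.10407

R = (4·T_{8} − T_4) / 3 = (4·(-3.0652) − (-2.9486))/3 = (-9.3122)/3 = -3.10407.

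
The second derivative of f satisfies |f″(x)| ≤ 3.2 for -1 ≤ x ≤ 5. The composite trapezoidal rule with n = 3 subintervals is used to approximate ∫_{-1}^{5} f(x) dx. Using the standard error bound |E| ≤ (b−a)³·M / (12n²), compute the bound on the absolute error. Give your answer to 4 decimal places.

|E| ≤ (6)³·3.2 / (12·3²) = 691.2/108 = 6.4000.

6.4000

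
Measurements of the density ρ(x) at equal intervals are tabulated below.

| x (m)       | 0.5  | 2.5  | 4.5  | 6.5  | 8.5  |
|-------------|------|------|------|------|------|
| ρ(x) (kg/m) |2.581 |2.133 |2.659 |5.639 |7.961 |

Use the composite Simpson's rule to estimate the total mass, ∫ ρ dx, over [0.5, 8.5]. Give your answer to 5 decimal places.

31.29867

h = 2, n = 4.
(h/3)·[y₀ + 4y₁ + 2y₂ + 4y₃ + y₄] = 0.666667·(46.948) = 31.29867.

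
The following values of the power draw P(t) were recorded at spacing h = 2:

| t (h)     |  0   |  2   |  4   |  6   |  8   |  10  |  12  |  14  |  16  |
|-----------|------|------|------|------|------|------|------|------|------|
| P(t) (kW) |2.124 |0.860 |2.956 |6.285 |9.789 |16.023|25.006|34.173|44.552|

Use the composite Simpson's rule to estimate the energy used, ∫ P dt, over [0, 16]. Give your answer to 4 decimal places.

234.3613

h = 2, n = 8.
(h/3)·[y₀ + 4y₁ + 2y₂ + 4y₃ + 2y₄ + 4y₅ + 2y₆ + 4y₇ + y₈] = 0.666667·(351.542) = 234.3613.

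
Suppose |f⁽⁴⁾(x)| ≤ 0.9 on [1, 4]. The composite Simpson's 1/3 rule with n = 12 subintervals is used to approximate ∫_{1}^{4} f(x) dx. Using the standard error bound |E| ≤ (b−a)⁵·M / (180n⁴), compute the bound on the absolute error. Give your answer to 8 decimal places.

|E| ≤ (3)⁵·0.9 / (180·12⁴) = 218.7/3732480 = 0.00005859.

0.00005859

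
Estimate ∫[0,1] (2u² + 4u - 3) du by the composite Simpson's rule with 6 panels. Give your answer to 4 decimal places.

h = (1 − 0)/6 = 0.166667.
Nodes u₀,…,u₆ = 0, 0.166667, 0.333333, 0.5, 0.666667, 0.833333, 1.
f(u) = 2u² + 4u - 3: f₀=-3, f₁=-2.277778, f₂=-1.444444, f₃=-0.5, f₄=0.555556, f₅=1.722222, f₆=3.
(h/3)·[f₀ + 4f₁ + 2f₂ + 4f₃ + 2f₄ + 4f₅ + f₆] = 0.055556·(-6) = -0.3333.

-0.3333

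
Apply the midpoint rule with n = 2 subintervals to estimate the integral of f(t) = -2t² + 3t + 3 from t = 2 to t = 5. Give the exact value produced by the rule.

-36.375

h = (5 − 2)/2 = 1.5.
Midpoints m₁,…,m₂ = 2.75, 4.25.
f(m₁)=-3.875, f(m₂)=-20.375.
h·[f(m₁) + f(m₂)] = 1.5·(-24.25) = -36.375.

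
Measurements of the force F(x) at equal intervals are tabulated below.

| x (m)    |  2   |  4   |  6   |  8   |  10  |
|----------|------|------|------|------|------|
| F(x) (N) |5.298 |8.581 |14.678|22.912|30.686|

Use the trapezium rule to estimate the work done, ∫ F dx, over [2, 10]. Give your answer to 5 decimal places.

128.32600

h = 2, n = 4.
(h/2)·[y₀ + 2y₁ + 2y₂ + 2y₃ + y₄] = 1·(128.326) = 128.32600.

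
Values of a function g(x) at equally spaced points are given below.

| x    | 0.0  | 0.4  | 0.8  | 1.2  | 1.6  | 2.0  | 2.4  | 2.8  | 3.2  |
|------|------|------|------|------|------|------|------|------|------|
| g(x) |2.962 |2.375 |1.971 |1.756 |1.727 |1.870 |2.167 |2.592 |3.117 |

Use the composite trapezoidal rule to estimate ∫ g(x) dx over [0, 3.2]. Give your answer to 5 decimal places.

6.99900

h = 0.4, n = 8.
(h/2)·[y₀ + 2y₁ + 2y₂ + 2y₃ + 2y₄ + 2y₅ + 2y₆ + 2y₇ + y₈] = 0.2·(34.995) = 6.99900.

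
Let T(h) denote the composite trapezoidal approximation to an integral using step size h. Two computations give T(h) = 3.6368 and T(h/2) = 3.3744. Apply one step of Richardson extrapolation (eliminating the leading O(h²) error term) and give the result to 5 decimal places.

R = (4·T(h/2) − T(h)) / 3 = (4·3.3744 − 3.6368)/3 = (9.8608)/3 = 3.28693.

3.28693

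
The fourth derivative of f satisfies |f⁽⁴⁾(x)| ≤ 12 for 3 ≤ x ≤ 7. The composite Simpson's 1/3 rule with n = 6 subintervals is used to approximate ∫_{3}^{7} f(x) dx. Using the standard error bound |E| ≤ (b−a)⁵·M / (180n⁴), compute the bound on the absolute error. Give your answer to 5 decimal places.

0.05267

|E| ≤ (4)⁵·12 / (180·6⁴) = 12288/233280 = 0.05267.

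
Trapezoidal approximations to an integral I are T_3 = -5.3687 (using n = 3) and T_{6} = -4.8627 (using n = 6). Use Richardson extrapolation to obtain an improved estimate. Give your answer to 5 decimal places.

R = (4·T_{6} − T_3) / 3 = (4·(-4.8627) − (-5.3687))/3 = (-14.0821)/3 = -4.69403.

-4.69403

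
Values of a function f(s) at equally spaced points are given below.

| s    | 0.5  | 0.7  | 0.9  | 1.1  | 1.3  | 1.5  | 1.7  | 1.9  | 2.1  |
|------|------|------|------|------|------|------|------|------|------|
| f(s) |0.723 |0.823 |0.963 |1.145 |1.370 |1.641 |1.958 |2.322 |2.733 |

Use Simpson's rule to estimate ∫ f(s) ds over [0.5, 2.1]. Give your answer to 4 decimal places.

2.3841

h = 0.2, n = 8.
(h/3)·[y₀ + 4y₁ + 2y₂ + 4y₃ + 2y₄ + 4y₅ + 2y₆ + 4y₇ + y₈] = 0.066667·(35.762) = 2.3841.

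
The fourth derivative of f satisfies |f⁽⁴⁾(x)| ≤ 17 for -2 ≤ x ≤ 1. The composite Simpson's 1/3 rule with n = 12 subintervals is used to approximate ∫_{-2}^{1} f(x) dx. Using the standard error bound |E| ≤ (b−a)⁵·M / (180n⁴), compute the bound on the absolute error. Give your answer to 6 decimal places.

0.001107

|E| ≤ (3)⁵·17 / (180·12⁴) = 4131/3732480 = 0.001107.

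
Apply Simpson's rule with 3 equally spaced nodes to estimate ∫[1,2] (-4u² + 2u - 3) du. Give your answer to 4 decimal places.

-9.3333

h = (2 − 1)/2 = 0.5.
Nodes u₀,…,u₂ = 1, 1.5, 2.
f(u) = -4u² + 2u - 3: f₀=-5, f₁=-9, f₂=-15.
(h/3)·[f₀ + 4f₁ + f₂] = 0.166667·(-56) = -9.3333.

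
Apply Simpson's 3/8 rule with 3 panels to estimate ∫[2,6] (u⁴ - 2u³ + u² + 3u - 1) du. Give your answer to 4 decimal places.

1025.9259

h = (6 − 2)/3 = 1.333333.
Nodes u₀,…,u₃ = 2, 3.333333, 4.666667, 6.
f(u) = u⁴ - 2u³ + u² + 3u - 1: f₀=9, f₁=69.493827, f₂=305.790123, f₃=917.
(3h/8)·[f₀ + 3f₁ + 3f₂ + f₃] = 0.5·(2051.851852) = 1025.9259.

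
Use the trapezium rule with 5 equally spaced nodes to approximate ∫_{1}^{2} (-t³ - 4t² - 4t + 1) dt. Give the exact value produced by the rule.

-18.171875

h = (2 − 1)/4 = 0.25.
Nodes t₀,…,t₄ = 1, 1.25, 1.5, 1.75, 2.
f(t) = -t³ - 4t² - 4t + 1: f₀=-8, f₁=-12.203125, f₂=-17.375, f₃=-23.609375, f₄=-31.
(h/2)·[f₀ + 2f₁ + 2f₂ + 2f₃ + f₄] = 0.125·(-145.375) = -18.171875.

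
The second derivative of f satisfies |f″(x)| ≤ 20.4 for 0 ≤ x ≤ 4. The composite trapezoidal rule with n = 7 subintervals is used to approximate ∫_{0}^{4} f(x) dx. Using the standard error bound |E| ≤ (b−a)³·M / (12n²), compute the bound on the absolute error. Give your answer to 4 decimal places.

2.2204

|E| ≤ (4)³·20.4 / (12·7²) = 1305.6/588 = 2.2204.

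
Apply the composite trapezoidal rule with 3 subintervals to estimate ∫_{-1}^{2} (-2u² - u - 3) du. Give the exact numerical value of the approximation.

h = (2 − (-1))/3 = 1.
Nodes u₀,…,u₃ = -1, 0, 1, 2.
f(u) = -2u² - u - 3: f₀=-4, f₁=-3, f₂=-6, f₃=-13.
(h/2)·[f₀ + 2f₁ + 2f₂ + f₃] = 0.5·(-35) = -17.5.

-17.5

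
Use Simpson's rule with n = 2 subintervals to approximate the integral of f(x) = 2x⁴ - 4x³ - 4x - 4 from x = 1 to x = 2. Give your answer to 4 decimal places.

h = (2 − 1)/2 = 0.5.
Nodes x₀,…,x₂ = 1, 1.5, 2.
f(x) = 2x⁴ - 4x³ - 4x - 4: f₀=-10, f₁=-13.375, f₂=-12.
(h/3)·[f₀ + 4f₁ + f₂] = 0.166667·(-75.5) = -12.5833.

-12.5833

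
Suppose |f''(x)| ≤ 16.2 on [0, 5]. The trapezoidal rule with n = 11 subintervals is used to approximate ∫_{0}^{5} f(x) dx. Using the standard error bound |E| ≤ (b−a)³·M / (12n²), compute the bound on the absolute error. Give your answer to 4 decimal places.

1.3946

|E| ≤ (5)³·16.2 / (12·11²) = 2025/1452 = 1.3946.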